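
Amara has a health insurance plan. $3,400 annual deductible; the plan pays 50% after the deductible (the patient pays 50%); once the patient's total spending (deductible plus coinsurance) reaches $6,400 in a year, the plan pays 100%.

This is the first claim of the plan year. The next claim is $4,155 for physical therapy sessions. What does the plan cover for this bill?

$377.50

Deductible not yet touched, so the first $3,400 of the bill goes to the deductible.
After the $3,400 deductible portion, $4,155 − $3,400 = $755 is subject to coinsurance.
Patient's 50% share of $755 is $377.50.
That puts the patient's cost at $3,400 + $377.50 = $3,777.50 before any cap.
Year-to-date out-of-pocket becomes $0 + $3,777.50 = $3,777.50, still under the $6,400 maximum, so no cap applies.
Insurer pays the balance: $4,155 − $3,777.50 = $377.50.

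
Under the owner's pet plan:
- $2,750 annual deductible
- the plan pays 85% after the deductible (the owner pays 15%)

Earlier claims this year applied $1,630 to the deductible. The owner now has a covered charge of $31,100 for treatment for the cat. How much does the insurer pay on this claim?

$25,483

$1,630 of the $2,750 deductible is already met, leaving $1,120.
After the $1,120 deductible portion, $31,100 − $1,120 = $29,980 is subject to coinsurance.
15% of $29,980 = $4,497 falls to the owner.
Owner responsibility: $1,120 + $4,497 = $5,617.
The insurer covers the remainder: $31,100 − $5,617 = $25,483.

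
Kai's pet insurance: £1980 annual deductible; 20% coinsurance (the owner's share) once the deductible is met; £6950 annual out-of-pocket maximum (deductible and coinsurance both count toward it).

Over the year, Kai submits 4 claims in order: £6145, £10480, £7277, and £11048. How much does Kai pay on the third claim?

Claim 1 (£6145): £1980 to deductible, leaving £4165; owner's 20% is £833. Cost to owner: £2813. OOP to date £2813.
Claim 2 (£10480): 20% coinsurance on £10480 = £2096. Cost to owner: £2096. OOP to date £4909.
Claim 3 (£7277): deductible met; 20% of £7277 = £1455.40. Cost to owner: £1455.40. OOP to date £6364.40.

£1455.40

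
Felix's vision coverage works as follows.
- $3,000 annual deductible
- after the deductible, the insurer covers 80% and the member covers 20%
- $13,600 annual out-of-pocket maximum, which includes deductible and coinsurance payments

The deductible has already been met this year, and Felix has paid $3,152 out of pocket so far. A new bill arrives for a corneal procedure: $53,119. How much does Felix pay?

$10,448

The deductible is already satisfied, so the full bill goes to coinsurance.
20% of $53,119 = $10,623.80 falls to the member.
Year-to-date out-of-pocket would reach $3,152 + $10,623.80 = $13,775.80, above the $13,600 maximum, so the member pays only $13,600 − $3,152 = $10,448.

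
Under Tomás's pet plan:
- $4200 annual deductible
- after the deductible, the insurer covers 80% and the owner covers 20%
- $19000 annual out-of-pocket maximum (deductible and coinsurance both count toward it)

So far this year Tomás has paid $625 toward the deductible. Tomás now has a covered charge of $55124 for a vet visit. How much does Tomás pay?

Remaining deductible: $4200 − $625 = $3575.
That leaves $55124 − $3575 = $51549 for coinsurance.
20% of $51549 = $10309.80 falls to the owner.
That puts the owner's cost at $3575 + $10309.80 = $13884.80 before any cap.
Year-to-date out-of-pocket becomes $625 + $13884.80 = $14509.80, still under the $19000 maximum, so no cap applies.

$13884.80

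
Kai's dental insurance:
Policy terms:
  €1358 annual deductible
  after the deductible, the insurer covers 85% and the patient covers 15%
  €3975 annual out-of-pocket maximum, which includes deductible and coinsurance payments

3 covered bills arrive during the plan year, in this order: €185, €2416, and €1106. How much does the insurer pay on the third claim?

€940.10

#1 (€185): all of it applies to the deductible. Patient pays €185; OOP now €185. Plan pays €185 − €185 = €0.
#2 (€2416): €1173 to deductible, leaving €1243; 15% of €1243 = €186.45. Patient owes €1359.45 (running OOP €1544.45). Insurer: €2416 − €1359.45 = €1056.55.
#3 (€1106): deductible already satisfied, so patient's share is 15% × €1106 = €165.90. Patient pays €165.90; OOP now €1710.35. Plan pays €1106 − €165.90 = €940.10.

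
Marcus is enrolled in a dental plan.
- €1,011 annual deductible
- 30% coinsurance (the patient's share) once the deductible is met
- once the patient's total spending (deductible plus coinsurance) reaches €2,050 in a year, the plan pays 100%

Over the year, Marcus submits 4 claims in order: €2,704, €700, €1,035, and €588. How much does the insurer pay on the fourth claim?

€577.40

Bill 1, €2,704: €1,011 to deductible, leaving €1,693; 30% of €1,693 = €507.90. Patient pays €1,518.90; OOP now €1,518.90. Insurer: €2,704 − €1,518.90 = €1,185.10.
Bill 2, €700: 30% coinsurance on €700 = €210. Patient owes €210 (running OOP €1,728.90). Insurer: €700 − €210 = €490.
Bill 3, €1,035: 30% coinsurance on €1,035 = €310.50. Patient owes €310.50 (running OOP €2,039.40). Plan pays €1,035 − €310.50 = €724.50.
Bill 4, €588: 30% coinsurance on €588 = €176.40. Adding that to €2,039.40 gives €2,215.80, past the €2,050 cap; patient pays only €2,050 − €2,039.40 = €10.60. Plan pays €588 − €10.60 = €577.40.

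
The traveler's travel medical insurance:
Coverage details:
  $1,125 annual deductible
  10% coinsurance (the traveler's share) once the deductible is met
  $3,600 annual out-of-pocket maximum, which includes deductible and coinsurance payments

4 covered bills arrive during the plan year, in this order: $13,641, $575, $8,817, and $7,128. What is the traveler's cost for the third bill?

$881.70

Claim 1 — $13,641: $1,125 finishes the deductible; $12,516 goes to coinsurance; 10% of $12,516 = $1,251.60. Traveler pays $2,376.60; OOP now $2,376.60.
Claim 2 — $575: deductible met; 10% of $575 = $57.50. Traveler owes $57.50 (running OOP $2,434.10).
Claim 3 — $8,817: 10% coinsurance on $8,817 = $881.70. Cost to traveler: $881.70. OOP to date $3,315.80.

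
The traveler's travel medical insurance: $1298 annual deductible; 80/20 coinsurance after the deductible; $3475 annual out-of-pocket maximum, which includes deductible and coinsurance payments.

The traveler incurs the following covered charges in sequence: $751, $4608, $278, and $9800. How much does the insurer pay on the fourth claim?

$8490.80

Bill 1, $751: fully absorbed by the deductible. Cost to traveler: $751. OOP to date $751. Insurer: $751 − $751 = $0.
Bill 2, $4608: $547 finishes the deductible; $4061 goes to coinsurance; 20% of $4061 = $812.20. Cost to traveler: $1359.20. OOP to date $2110.20. Plan pays $4608 − $1359.20 = $3248.80.
Bill 3, $278: deductible met; 20% of $278 = $55.60. Cost to traveler: $55.60. OOP to date $2165.80. Plan pays $278 − $55.60 = $222.40.
Bill 4, $9800: deductible already satisfied, so traveler's share is 20% × $9800 = $1960. OOP would hit $4125.80 > $3475, so the cap limits the traveler to $3475 − $2165.80 = $1309.20. Plan pays $9800 − $1309.20 = $8490.80.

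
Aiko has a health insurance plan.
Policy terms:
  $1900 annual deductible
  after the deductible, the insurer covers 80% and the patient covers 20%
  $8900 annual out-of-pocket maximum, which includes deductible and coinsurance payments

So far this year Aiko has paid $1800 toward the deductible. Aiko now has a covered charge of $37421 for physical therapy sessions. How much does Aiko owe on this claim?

Remaining deductible: $1900 − $1800 = $100.
After the $100 deductible portion, $37421 − $100 = $37321 is subject to coinsurance.
Coinsurance: $37321 × 20% = $7464.20.
So the patient owes $100 + $7464.20 = $7564.20 before any cap.
Adding $7564.20 to the $1800 already spent would give $9364.20, which exceeds the $8900 cap; the patient pays just $8900 − $1800 = $7100.

$7100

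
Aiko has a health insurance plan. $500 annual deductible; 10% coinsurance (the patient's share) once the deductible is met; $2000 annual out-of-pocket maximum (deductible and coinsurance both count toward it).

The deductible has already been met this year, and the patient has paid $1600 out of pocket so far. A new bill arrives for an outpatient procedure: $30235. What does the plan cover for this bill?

$29835

The deductible is already satisfied, so the full bill goes to coinsurance.
Patient's 10% share of $30235 is $3023.50.
That would bring total out-of-pocket to $4623.50, past the $2000 cap. The patient is capped at $2000 − $1600 = $400 on this claim.
Insurer pays the balance: $30235 − $400 = $29835.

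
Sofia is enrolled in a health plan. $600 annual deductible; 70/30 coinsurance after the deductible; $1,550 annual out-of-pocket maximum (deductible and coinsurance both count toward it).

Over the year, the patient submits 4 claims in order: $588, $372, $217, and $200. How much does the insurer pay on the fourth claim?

$140

Claim 1 — $588: entire amount goes to the deductible. Cost to patient: $588. OOP to date $588. Insurer: $588 − $588 = $0.
Claim 2 — $372: deductible takes $12, $360 remains; coinsurance $360 × 30% = $108. Cost to patient: $120. OOP to date $708. Plan pays $372 − $120 = $252.
Claim 3 — $217: deductible met; 30% of $217 = $65.10. Patient pays $65.10; OOP now $773.10. Plan pays $217 − $65.10 = $151.90.
Claim 4 — $200: deductible already satisfied, so patient's share is 30% × $200 = $60. Patient pays $60; OOP now $833.10. Plan pays $200 − $60 = $140.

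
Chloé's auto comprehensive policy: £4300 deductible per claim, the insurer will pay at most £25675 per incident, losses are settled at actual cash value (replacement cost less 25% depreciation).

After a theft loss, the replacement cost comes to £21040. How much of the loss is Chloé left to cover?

At 25% depreciation, ACV = £21040 − £5260 = £15780.
Subtract the deductible: £15780 − £4300 = £11480.
£11480 is within the £25675 limit, so the insurer pays £11480.
Policyholder's share is the uncovered remainder: £21040 − £11480 = £9560.

£9560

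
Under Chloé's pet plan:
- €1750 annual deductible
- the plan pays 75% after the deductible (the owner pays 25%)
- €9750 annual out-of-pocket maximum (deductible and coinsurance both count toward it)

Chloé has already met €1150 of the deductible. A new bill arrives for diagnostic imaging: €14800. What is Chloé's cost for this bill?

€4150

€1150 of the €1750 deductible is already met, leaving €600.
After the €600 deductible portion, €14800 − €600 = €14200 is subject to coinsurance.
Owner's 25% share of €14200 is €3550.
Owner responsibility before any cap: €600 + €3550 = €4150.
Total out-of-pocket so far would be €1150 + €4150 = €5300, below the €9750 cap — no reduction.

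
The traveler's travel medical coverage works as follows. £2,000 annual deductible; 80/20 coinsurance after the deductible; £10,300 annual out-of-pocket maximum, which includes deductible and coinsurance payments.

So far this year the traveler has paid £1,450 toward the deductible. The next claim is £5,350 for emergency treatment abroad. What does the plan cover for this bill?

£3,840

Remaining deductible: £2,000 − £1,450 = £550.
The remaining £4,800 (= £5,350 − £550) moves to coinsurance.
Traveler's 20% share of £4,800 is £960.
Traveler responsibility before any cap: £550 + £960 = £1,510.
Cumulative spending £1,450 + £1,510 = £2,960 stays under the £10,300 maximum.
The insurer covers the remainder: £5,350 − £1,510 = £3,840.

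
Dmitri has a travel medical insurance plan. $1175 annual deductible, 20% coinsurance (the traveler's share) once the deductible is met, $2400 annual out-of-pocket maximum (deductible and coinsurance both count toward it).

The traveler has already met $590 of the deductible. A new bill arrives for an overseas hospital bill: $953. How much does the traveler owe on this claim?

$658.60

$590 of the $1175 deductible is already met, leaving $585.
After the $585 deductible portion, $953 − $585 = $368 is subject to coinsurance.
Traveler's 20% share of $368 is $73.60.
That puts the traveler's cost at $585 + $73.60 = $658.60 before any cap.
Cumulative spending $590 + $658.60 = $1248.60 stays under the $2400 maximum.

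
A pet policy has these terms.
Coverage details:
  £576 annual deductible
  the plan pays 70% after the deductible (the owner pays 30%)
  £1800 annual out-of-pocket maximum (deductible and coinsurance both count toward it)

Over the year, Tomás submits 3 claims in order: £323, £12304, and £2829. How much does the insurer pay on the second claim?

#1 (£323): fully absorbed by the deductible. Cost to owner: £323. OOP to date £323. Insurer: £323 − £323 = £0.
#2 (£12304): £253 to deductible, leaving £12051; coinsurance £12051 × 30% = £3615.30. Deductible plus coinsurance: £253 + £3615.30 = £3868.30. Adding that to £323 gives £4191.30, past the £1800 cap; owner pays only £1800 − £323 = £1477. Insurer: £12304 − £1477 = £10827.

£10827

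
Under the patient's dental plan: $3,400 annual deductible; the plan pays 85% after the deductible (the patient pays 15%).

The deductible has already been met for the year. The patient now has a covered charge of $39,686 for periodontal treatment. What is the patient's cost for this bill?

The deductible is already satisfied, so the full bill goes to coinsurance.
Patient's 15% share of $39,686 is $5,952.90.

$5,952.90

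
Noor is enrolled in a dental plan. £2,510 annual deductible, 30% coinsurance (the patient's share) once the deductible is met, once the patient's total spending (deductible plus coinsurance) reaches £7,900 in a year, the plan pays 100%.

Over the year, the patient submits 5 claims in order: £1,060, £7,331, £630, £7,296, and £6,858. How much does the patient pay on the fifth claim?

£1,247.90

Claim 1 — £1,060: entire amount goes to the deductible. Patient pays £1,060; OOP now £1,060.
Claim 2 — £7,331: £1,450 to deductible, leaving £5,881; 30% of £5,881 = £1,764.30. Patient pays £3,214.30; OOP now £4,274.30.
Claim 3 — £630: deductible met; 30% of £630 = £189. Cost to patient: £189. OOP to date £4,463.30.
Claim 4 — £7,296: 30% coinsurance on £7,296 = £2,188.80. Cost to patient: £2,188.80. OOP to date £6,652.10.
Claim 5 — £6,858: 30% coinsurance on £6,858 = £2,057.40. Adding that to £6,652.10 gives £8,709.50, past the £7,900 cap; patient pays only £7,900 − £6,652.10 = £1,247.90.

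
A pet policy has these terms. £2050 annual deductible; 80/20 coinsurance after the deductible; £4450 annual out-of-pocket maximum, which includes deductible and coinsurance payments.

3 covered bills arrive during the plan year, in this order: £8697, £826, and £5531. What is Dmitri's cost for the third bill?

#1 (£8697): deductible takes £2050, £6647 remains; owner's 20% is £1329.40. Owner owes £3379.40 (running OOP £3379.40).
#2 (£826): 20% coinsurance on £826 = £165.20. Owner owes £165.20 (running OOP £3544.60).
#3 (£5531): deductible already satisfied, so owner's share is 20% × £5531 = £1106.20. Adding that to £3544.60 gives £4650.80, past the £4450 cap; owner pays only £4450 − £3544.60 = £905.40.

£905.40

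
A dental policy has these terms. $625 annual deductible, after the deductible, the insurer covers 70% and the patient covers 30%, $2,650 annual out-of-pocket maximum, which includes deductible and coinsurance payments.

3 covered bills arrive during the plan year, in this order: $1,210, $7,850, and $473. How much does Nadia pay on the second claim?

#1 ($1,210): $625 finishes the deductible; $585 goes to coinsurance; coinsurance $585 × 30% = $175.50. Cost to patient: $800.50. OOP to date $800.50.
#2 ($7,850): deductible already satisfied, so patient's share is 30% × $7,850 = $2,355. OOP would hit $3,155.50 > $2,650, so the cap limits the patient to $2,650 − $800.50 = $1,849.50.

$1,849.50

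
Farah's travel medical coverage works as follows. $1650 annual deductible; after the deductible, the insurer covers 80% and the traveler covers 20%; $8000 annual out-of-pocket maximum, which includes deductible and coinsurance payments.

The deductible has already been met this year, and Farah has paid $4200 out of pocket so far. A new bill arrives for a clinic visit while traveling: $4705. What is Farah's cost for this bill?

$941

With the deductible met, the entire $4705 is subject to coinsurance.
Traveler's 20% share of $4705 is $941.
Cumulative spending $4200 + $941 = $5141 stays under the $8000 maximum.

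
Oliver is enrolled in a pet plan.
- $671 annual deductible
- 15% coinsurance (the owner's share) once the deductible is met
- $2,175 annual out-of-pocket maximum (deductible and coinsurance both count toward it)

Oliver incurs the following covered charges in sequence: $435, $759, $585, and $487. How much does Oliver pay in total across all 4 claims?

Claim 1 — $435: fully absorbed by the deductible. Owner owes $435 (running OOP $435).
Claim 2 — $759: deductible takes $236, $523 remains; 15% of $523 = $78.45. Owner pays $314.45; OOP now $749.45.
Claim 3 — $585: deductible met; 15% of $585 = $87.75. Cost to owner: $87.75. OOP to date $837.20.
Claim 4 — $487: deductible already satisfied, so owner's share is 15% × $487 = $73.05. Owner owes $73.05 (running OOP $910.25).
Total paid by the owner: $435 + $314.45 + $87.75 + $73.05 = $910.25.

$910.25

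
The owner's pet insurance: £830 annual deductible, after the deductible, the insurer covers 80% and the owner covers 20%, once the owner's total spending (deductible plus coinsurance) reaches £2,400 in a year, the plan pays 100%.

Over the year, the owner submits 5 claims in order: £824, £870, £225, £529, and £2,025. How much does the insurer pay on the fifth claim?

£1,620

Bill 1, £824: all of it applies to the deductible. Owner owes £824 (running OOP £824). Insurer: £824 − £824 = £0.
Bill 2, £870: deductible takes £6, £864 remains; 20% of £864 = £172.80. Owner pays £178.80; OOP now £1,002.80. Plan pays £870 − £178.80 = £691.20.
Bill 3, £225: 20% coinsurance on £225 = £45. Owner pays £45; OOP now £1,047.80. Insurer: £225 − £45 = £180.
Bill 4, £529: 20% coinsurance on £529 = £105.80. Owner owes £105.80 (running OOP £1,153.60). Plan pays £529 − £105.80 = £423.20.
Bill 5, £2,025: deductible met; 20% of £2,025 = £405. Owner pays £405; OOP now £1,558.60. Plan pays £2,025 − £405 = £1,620.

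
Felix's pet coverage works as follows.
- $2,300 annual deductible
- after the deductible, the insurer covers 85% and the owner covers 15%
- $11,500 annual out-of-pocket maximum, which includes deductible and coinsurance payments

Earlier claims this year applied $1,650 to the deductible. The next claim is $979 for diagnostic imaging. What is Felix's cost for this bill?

$1,650 of the $2,300 deductible is already met, leaving $650.
After the $650 deductible portion, $979 − $650 = $329 is subject to coinsurance.
Coinsurance: $329 × 15% = $49.35.
That puts the owner's cost at $650 + $49.35 = $699.35 before any cap.
Year-to-date out-of-pocket becomes $1,650 + $699.35 = $2,349.35, still under the $11,500 maximum, so no cap applies.

$699.35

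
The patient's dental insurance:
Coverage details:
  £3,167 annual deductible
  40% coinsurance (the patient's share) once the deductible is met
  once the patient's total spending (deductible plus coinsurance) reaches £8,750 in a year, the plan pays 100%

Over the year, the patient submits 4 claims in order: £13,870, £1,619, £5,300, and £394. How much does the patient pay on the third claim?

£654.20

Bill 1, £13,870: deductible takes £3,167, £10,703 remains; coinsurance £10,703 × 40% = £4,281.20. Cost to patient: £7,448.20. OOP to date £7,448.20.
Bill 2, £1,619: deductible met; 40% of £1,619 = £647.60. Patient owes £647.60 (running OOP £8,095.80).
Bill 3, £5,300: deductible already satisfied, so patient's share is 40% × £5,300 = £2,120. OOP would hit £10,215.80 > £8,750, so the cap limits the patient to £8,750 − £8,095.80 = £654.20.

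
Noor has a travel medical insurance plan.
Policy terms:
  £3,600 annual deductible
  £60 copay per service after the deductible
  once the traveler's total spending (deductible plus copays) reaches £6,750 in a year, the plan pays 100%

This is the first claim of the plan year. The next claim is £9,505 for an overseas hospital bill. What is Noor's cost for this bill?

£3,660

Deductible not yet touched, so the first £3,600 of the bill goes to the deductible.
After the £3,600 deductible portion, £9,505 − £3,600 = £5,905 is subject to the copay.
Copay on this service: £60.
That puts the traveler's cost at £3,600 + £60 = £3,660 before any cap.
Year-to-date out-of-pocket becomes £0 + £3,660 = £3,660, still under the £6,750 maximum, so no cap applies.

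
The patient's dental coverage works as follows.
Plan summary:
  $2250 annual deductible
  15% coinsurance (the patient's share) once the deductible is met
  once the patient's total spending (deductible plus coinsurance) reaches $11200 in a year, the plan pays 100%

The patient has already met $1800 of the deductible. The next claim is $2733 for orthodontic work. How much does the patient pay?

$1800 of the $2250 deductible is already met, leaving $450.
The remaining $2283 (= $2733 − $450) moves to coinsurance.
15% of $2283 = $342.45 falls to the patient.
So the patient owes $450 + $342.45 = $792.45 before any cap.
Year-to-date out-of-pocket becomes $1800 + $792.45 = $2592.45, still under the $11200 maximum, so no cap applies.

$792.45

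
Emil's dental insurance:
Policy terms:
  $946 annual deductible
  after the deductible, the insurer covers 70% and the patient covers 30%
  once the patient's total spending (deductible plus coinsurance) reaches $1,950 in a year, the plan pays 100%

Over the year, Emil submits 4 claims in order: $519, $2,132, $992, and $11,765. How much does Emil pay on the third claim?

$297.60

Bill 1, $519: fully absorbed by the deductible. Patient owes $519 (running OOP $519).
Bill 2, $2,132: $427 finishes the deductible; $1,705 goes to coinsurance; 30% of $1,705 = $511.50. Patient pays $938.50; OOP now $1,457.50.
Bill 3, $992: deductible already satisfied, so patient's share is 30% × $992 = $297.60. Patient owes $297.60 (running OOP $1,755.10).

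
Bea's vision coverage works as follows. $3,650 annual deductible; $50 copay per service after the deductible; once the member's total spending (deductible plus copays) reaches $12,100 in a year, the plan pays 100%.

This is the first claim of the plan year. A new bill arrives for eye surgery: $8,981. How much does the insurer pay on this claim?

Deductible not yet touched, so the first $3,650 of the bill goes to the deductible.
After the $3,650 deductible portion, $8,981 − $3,650 = $5,331 is subject to the copay.
Copay on this service: $50.
Member responsibility before any cap: $3,650 + $50 = $3,700.
Total out-of-pocket so far would be $0 + $3,700 = $3,700, below the $12,100 cap — no reduction.
Insurer pays the balance: $8,981 − $3,700 = $5,281.

$5,281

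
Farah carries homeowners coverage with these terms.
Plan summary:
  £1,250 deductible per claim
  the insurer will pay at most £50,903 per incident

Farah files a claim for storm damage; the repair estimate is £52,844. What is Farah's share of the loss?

£1,941

Subtract the deductible: £52,844 − £1,250 = £51,594.
Since £51,594 > £50,903, the payout is capped at £50,903.
Out of pocket: £52,844 − £50,903 = £1,941.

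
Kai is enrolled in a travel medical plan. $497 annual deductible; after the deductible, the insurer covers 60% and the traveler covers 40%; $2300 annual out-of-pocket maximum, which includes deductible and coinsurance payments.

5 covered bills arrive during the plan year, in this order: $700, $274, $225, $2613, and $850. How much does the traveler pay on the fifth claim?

$340

Claim 1 — $700: $497 finishes the deductible; $203 goes to coinsurance; traveler's 40% is $81.20. Traveler owes $578.20 (running OOP $578.20).
Claim 2 — $274: deductible met; 40% of $274 = $109.60. Traveler owes $109.60 (running OOP $687.80).
Claim 3 — $225: 40% coinsurance on $225 = $90. Traveler pays $90; OOP now $777.80.
Claim 4 — $2613: deductible already satisfied, so traveler's share is 40% × $2613 = $1045.20. Traveler pays $1045.20; OOP now $1823.
Claim 5 — $850: 40% coinsurance on $850 = $340. Cost to traveler: $340. OOP to date $2163.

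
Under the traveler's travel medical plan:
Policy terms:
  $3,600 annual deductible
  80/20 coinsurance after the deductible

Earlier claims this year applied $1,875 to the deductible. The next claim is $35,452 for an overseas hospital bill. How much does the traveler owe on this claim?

Remaining deductible: $3,600 − $1,875 = $1,725.
That leaves $35,452 − $1,725 = $33,727 for coinsurance.
Coinsurance: $33,727 × 20% = $6,745.40.
So the traveler owes $1,725 + $6,745.40 = $8,470.40.

$8,470.40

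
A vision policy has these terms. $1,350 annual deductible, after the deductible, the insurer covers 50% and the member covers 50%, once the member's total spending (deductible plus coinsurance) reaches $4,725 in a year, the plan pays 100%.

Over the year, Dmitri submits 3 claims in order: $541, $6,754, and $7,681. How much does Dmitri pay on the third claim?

$402.50

Claim 1 ($541): fully absorbed by the deductible. Cost to member: $541. OOP to date $541.
Claim 2 ($6,754): $809 to deductible, leaving $5,945; coinsurance $5,945 × 50% = $2,972.50. Member pays $3,781.50; OOP now $4,322.50.
Claim 3 ($7,681): 50% coinsurance on $7,681 = $3,840.50. Adding that to $4,322.50 gives $8,163, past the $4,725 cap; member pays only $4,725 − $4,322.50 = $402.50.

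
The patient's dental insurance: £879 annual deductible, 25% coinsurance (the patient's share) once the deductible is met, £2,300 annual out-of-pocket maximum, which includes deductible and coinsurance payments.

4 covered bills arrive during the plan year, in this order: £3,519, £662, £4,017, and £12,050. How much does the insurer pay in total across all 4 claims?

Bill 1, £3,519: deductible takes £879, £2,640 remains; patient's 25% is £660. Cost to patient: £1,539. OOP to date £1,539. Plan pays £3,519 − £1,539 = £1,980.
Bill 2, £662: 25% coinsurance on £662 = £165.50. Patient pays £165.50; OOP now £1,704.50. Insurer: £662 − £165.50 = £496.50.
Bill 3, £4,017: deductible met; 25% of £4,017 = £1,004.25. Adding that to £1,704.50 gives £2,708.75, past the £2,300 cap; patient pays only £2,300 − £1,704.50 = £595.50. Plan pays £4,017 − £595.50 = £3,421.50.
Bill 4, £12,050: deductible met; 25% of £12,050 = £3,012.50. That would push OOP to £5,312.50, over the £2,300 cap, so patient pays £2,300 − £2,300 = £0. Plan pays £12,050 − £0 = £12,050.
Insurer total: £1,980 + £496.50 + £3,421.50 + £12,050 = £17,948.

£17,948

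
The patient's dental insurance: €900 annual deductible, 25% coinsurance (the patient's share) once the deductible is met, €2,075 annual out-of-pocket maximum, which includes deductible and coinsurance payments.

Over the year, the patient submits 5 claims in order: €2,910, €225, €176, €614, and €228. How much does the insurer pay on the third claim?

€132

Claim 1 — €2,910: €900 to deductible, leaving €2,010; patient's 25% is €502.50. Cost to patient: €1,402.50. OOP to date €1,402.50. Insurer: €2,910 − €1,402.50 = €1,507.50.
Claim 2 — €225: 25% coinsurance on €225 = €56.25. Patient owes €56.25 (running OOP €1,458.75). Plan pays €225 − €56.25 = €168.75.
Claim 3 — €176: 25% coinsurance on €176 = €44. Patient pays €44; OOP now €1,502.75. Plan pays €176 − €44 = €132.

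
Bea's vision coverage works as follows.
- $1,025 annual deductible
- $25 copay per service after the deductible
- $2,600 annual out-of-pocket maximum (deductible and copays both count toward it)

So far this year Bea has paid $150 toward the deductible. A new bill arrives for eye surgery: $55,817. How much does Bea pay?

$900

Deductible still to meet: $1,025 − $150 = $875.
The remaining $54,942 (= $55,817 − $875) moves to the copay.
Copay on this service: $25.
So the member owes $875 + $25 = $900 before any cap.
Total out-of-pocket so far would be $150 + $900 = $1,050, below the $2,600 cap — no reduction.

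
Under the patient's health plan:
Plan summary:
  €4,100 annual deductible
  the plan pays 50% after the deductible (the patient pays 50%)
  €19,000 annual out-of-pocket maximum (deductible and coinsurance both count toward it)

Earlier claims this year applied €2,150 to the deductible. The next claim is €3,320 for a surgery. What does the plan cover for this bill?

Remaining deductible: €4,100 − €2,150 = €1,950.
After the €1,950 deductible portion, €3,320 − €1,950 = €1,370 is subject to coinsurance.
50% of €1,370 = €685 falls to the patient.
That puts the patient's cost at €1,950 + €685 = €2,635 before any cap.
Total out-of-pocket so far would be €2,150 + €2,635 = €4,785, below the €19,000 cap — no reduction.
The plan picks up €3,320 − €2,635 = €685.

€685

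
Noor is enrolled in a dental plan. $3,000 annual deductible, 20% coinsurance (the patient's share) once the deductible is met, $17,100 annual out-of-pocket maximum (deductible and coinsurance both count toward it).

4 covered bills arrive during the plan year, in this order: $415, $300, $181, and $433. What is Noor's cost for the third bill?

$181

Bill 1, $415: entire amount goes to the deductible. Patient owes $415 (running OOP $415).
Bill 2, $300: entire amount goes to the deductible. Patient owes $300 (running OOP $715).
Bill 3, $181: entire amount goes to the deductible. Patient pays $181; OOP now $896.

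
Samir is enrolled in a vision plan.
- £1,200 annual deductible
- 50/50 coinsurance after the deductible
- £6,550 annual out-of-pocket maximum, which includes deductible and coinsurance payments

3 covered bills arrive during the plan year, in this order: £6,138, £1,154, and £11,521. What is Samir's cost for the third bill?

£2,304

Claim 1 — £6,138: deductible takes £1,200, £4,938 remains; coinsurance £4,938 × 50% = £2,469. Member pays £3,669; OOP now £3,669.
Claim 2 — £1,154: 50% coinsurance on £1,154 = £577. Cost to member: £577. OOP to date £4,246.
Claim 3 — £11,521: deductible met; 50% of £11,521 = £5,760.50. OOP would hit £10,006.50 > £6,550, so the cap limits the member to £6,550 − £4,246 = £2,304.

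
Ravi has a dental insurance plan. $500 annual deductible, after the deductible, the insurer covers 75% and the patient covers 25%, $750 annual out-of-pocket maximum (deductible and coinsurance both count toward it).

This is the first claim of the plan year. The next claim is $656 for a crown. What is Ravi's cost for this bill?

Deductible not yet touched, so the first $500 of the bill goes to the deductible.
After the $500 deductible portion, $656 − $500 = $156 is subject to coinsurance.
Coinsurance: $156 × 25% = $39.
Patient responsibility before any cap: $500 + $39 = $539.
Cumulative spending $0 + $539 = $539 stays under the $750 maximum.

$539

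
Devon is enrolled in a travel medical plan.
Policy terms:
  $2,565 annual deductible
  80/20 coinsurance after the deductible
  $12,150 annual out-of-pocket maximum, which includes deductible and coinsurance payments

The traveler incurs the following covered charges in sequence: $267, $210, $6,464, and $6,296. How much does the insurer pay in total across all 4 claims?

Claim 1 — $267: fully absorbed by the deductible. Traveler owes $267 (running OOP $267). Plan pays $267 − $267 = $0.
Claim 2 — $210: all of it applies to the deductible. Traveler owes $210 (running OOP $477). Plan pays $210 − $210 = $0.
Claim 3 — $6,464: $2,088 to deductible, leaving $4,376; coinsurance $4,376 × 20% = $875.20. Cost to traveler: $2,963.20. OOP to date $3,440.20. Insurer: $6,464 − $2,963.20 = $3,500.80.
Claim 4 — $6,296: 20% coinsurance on $6,296 = $1,259.20. Traveler pays $1,259.20; OOP now $4,699.40. Insurer: $6,296 − $1,259.20 = $5,036.80.
Insurer total: $0 + $0 + $3,500.80 + $5,036.80 = $8,537.60.

$8,537.60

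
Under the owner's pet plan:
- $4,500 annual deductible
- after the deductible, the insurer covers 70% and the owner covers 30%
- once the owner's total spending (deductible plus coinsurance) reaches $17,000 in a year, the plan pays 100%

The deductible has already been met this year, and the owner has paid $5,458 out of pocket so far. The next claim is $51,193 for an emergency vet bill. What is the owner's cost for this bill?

With the deductible met, the entire $51,193 is subject to coinsurance.
30% of $51,193 = $15,357.90 falls to the owner.
Year-to-date out-of-pocket would reach $5,458 + $15,357.90 = $20,815.90, above the $17,000 maximum, so the owner pays only $17,000 − $5,458 = $11,542.

$11,542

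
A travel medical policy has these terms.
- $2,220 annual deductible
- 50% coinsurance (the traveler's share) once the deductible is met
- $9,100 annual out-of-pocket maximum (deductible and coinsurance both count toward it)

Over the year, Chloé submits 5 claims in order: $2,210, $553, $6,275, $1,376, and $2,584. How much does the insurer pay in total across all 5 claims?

$5,389

Bill 1, $2,210: fully absorbed by the deductible. Cost to traveler: $2,210. OOP to date $2,210. Plan pays $2,210 − $2,210 = $0.
Bill 2, $553: $10 finishes the deductible; $543 goes to coinsurance; traveler's 50% is $271.50. Traveler owes $281.50 (running OOP $2,491.50). Plan pays $553 − $281.50 = $271.50.
Bill 3, $6,275: deductible met; 50% of $6,275 = $3,137.50. Traveler pays $3,137.50; OOP now $5,629. Plan pays $6,275 − $3,137.50 = $3,137.50.
Bill 4, $1,376: 50% coinsurance on $1,376 = $688. Cost to traveler: $688. OOP to date $6,317. Insurer: $1,376 − $688 = $688.
Bill 5, $2,584: deductible already satisfied, so traveler's share is 50% × $2,584 = $1,292. Traveler owes $1,292 (running OOP $7,609). Plan pays $2,584 − $1,292 = $1,292.
Insurer total = bills − traveler's total = $12,998 − $7,609 = $5,389.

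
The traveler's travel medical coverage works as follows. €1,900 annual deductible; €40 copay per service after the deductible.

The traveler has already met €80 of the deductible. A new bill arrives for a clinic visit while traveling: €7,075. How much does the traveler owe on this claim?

€80 of the €1,900 deductible is already met, leaving €1,820.
That leaves €7,075 − €1,820 = €5,255 for the copay.
Copay on this service: €40.
Traveler responsibility: €1,820 + €40 = €1,860.

€1,860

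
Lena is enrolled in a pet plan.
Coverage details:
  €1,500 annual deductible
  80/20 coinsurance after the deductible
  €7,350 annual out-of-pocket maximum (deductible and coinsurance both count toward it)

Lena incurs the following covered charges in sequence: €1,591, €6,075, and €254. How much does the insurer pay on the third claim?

€203.20

Claim 1 — €1,591: deductible takes €1,500, €91 remains; owner's 20% is €18.20. Owner pays €1,518.20; OOP now €1,518.20. Plan pays €1,591 − €1,518.20 = €72.80.
Claim 2 — €6,075: 20% coinsurance on €6,075 = €1,215. Owner owes €1,215 (running OOP €2,733.20). Insurer: €6,075 − €1,215 = €4,860.
Claim 3 — €254: 20% coinsurance on €254 = €50.80. Cost to owner: €50.80. OOP to date €2,784. Insurer: €254 − €50.80 = €203.20.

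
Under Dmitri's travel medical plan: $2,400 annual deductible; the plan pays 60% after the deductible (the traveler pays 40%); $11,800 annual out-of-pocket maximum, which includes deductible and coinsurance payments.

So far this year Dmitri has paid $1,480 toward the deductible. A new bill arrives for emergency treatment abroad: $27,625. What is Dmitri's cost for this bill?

$10,320

Deductible still to meet: $2,400 − $1,480 = $920.
After the $920 deductible portion, $27,625 − $920 = $26,705 is subject to coinsurance.
40% of $26,705 = $10,682 falls to the traveler.
That puts the traveler's cost at $920 + $10,682 = $11,602 before any cap.
That would bring total out-of-pocket to $13,082, past the $11,800 cap. The traveler is capped at $11,800 − $1,480 = $10,320 on this claim.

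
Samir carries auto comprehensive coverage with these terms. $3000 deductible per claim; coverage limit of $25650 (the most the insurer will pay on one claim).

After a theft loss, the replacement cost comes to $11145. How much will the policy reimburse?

After the deductible, $11145 − $3000 = $8145 remains.
$8145 ≤ $25650, so the limit doesn't bind; insurer pays $8145.

$8145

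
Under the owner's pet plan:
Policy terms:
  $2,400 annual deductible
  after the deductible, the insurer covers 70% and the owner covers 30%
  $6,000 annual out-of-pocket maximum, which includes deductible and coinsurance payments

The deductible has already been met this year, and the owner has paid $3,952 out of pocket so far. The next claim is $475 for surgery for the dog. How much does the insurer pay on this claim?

$332.50

With the deductible met, the entire $475 is subject to coinsurance.
30% of $475 = $142.50 falls to the owner.
Year-to-date out-of-pocket becomes $3,952 + $142.50 = $4,094.50, still under the $6,000 maximum, so no cap applies.
The plan picks up $475 − $142.50 = $332.50.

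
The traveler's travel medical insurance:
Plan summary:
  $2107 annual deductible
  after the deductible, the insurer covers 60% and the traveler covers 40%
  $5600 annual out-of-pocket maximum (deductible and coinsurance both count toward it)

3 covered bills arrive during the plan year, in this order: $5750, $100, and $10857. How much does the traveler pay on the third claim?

Bill 1, $5750: $2107 finishes the deductible; $3643 goes to coinsurance; coinsurance $3643 × 40% = $1457.20. Traveler pays $3564.20; OOP now $3564.20.
Bill 2, $100: deductible already satisfied, so traveler's share is 40% × $100 = $40. Traveler pays $40; OOP now $3604.20.
Bill 3, $10857: deductible met; 40% of $10857 = $4342.80. That would push OOP to $7947, over the $5600 cap, so traveler pays $5600 − $3604.20 = $1995.80.

$1995.80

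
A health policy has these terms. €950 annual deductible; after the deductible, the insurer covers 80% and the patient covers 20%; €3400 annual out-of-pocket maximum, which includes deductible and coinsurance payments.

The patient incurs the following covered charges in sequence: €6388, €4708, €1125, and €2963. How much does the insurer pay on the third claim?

€900

Claim 1 (€6388): €950 to deductible, leaving €5438; patient's 20% is €1087.60. Patient owes €2037.60 (running OOP €2037.60). Insurer: €6388 − €2037.60 = €4350.40.
Claim 2 (€4708): deductible met; 20% of €4708 = €941.60. Patient owes €941.60 (running OOP €2979.20). Plan pays €4708 − €941.60 = €3766.40.
Claim 3 (€1125): 20% coinsurance on €1125 = €225. Patient owes €225 (running OOP €3204.20). Plan pays €1125 − €225 = €900.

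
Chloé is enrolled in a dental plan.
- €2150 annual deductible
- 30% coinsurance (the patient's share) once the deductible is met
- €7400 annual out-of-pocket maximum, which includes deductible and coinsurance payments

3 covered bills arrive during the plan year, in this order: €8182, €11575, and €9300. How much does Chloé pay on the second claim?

€3440.40

Bill 1, €8182: deductible takes €2150, €6032 remains; patient's 30% is €1809.60. Cost to patient: €3959.60. OOP to date €3959.60.
Bill 2, €11575: deductible already satisfied, so patient's share is 30% × €11575 = €3472.50. Adding that to €3959.60 gives €7432.10, past the €7400 cap; patient pays only €7400 − €3959.60 = €3440.40.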